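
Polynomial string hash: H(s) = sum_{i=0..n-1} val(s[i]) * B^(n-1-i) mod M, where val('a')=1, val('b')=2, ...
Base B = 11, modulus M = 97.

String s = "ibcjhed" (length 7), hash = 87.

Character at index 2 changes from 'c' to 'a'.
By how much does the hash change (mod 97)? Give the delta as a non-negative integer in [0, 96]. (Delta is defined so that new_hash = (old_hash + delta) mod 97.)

Answer: 12

Derivation:
Delta formula: (val(new) - val(old)) * B^(n-1-k) mod M
  val('a') - val('c') = 1 - 3 = -2
  B^(n-1-k) = 11^4 mod 97 = 91
  Delta = -2 * 91 mod 97 = 12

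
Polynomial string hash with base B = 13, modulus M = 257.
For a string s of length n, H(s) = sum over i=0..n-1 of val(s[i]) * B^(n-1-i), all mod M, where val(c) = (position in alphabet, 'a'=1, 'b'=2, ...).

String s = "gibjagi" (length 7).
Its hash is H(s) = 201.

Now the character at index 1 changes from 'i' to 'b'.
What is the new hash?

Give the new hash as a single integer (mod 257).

val('i') = 9, val('b') = 2
Position k = 1, exponent = n-1-k = 5
B^5 mod M = 13^5 mod 257 = 185
Delta = (2 - 9) * 185 mod 257 = 247
New hash = (201 + 247) mod 257 = 191

Answer: 191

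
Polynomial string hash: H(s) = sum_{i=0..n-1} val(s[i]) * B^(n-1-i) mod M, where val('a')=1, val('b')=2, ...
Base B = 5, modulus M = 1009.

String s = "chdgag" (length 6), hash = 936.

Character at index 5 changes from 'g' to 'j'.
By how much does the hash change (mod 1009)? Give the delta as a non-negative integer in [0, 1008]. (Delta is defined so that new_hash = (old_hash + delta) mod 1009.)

Delta formula: (val(new) - val(old)) * B^(n-1-k) mod M
  val('j') - val('g') = 10 - 7 = 3
  B^(n-1-k) = 5^0 mod 1009 = 1
  Delta = 3 * 1 mod 1009 = 3

Answer: 3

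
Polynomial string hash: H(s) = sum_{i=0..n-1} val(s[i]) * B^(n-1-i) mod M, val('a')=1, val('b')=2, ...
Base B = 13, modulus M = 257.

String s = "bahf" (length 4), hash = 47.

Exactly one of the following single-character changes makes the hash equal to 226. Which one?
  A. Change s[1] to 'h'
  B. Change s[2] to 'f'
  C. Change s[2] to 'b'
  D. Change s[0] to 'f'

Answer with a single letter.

Option A: s[1]='a'->'h', delta=(8-1)*13^2 mod 257 = 155, hash=47+155 mod 257 = 202
Option B: s[2]='h'->'f', delta=(6-8)*13^1 mod 257 = 231, hash=47+231 mod 257 = 21
Option C: s[2]='h'->'b', delta=(2-8)*13^1 mod 257 = 179, hash=47+179 mod 257 = 226 <-- target
Option D: s[0]='b'->'f', delta=(6-2)*13^3 mod 257 = 50, hash=47+50 mod 257 = 97

Answer: C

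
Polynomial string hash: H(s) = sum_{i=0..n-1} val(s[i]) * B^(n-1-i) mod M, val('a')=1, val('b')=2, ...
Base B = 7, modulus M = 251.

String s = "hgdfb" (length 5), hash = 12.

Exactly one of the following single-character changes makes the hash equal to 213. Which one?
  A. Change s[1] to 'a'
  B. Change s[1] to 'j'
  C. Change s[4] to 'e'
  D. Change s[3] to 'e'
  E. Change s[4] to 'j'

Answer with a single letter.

Answer: A

Derivation:
Option A: s[1]='g'->'a', delta=(1-7)*7^3 mod 251 = 201, hash=12+201 mod 251 = 213 <-- target
Option B: s[1]='g'->'j', delta=(10-7)*7^3 mod 251 = 25, hash=12+25 mod 251 = 37
Option C: s[4]='b'->'e', delta=(5-2)*7^0 mod 251 = 3, hash=12+3 mod 251 = 15
Option D: s[3]='f'->'e', delta=(5-6)*7^1 mod 251 = 244, hash=12+244 mod 251 = 5
Option E: s[4]='b'->'j', delta=(10-2)*7^0 mod 251 = 8, hash=12+8 mod 251 = 20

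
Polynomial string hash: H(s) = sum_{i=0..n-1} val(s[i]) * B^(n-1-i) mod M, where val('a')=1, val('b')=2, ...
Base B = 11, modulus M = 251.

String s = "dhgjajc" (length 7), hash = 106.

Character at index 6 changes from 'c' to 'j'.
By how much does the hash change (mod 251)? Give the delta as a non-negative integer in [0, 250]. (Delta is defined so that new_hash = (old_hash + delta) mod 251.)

Delta formula: (val(new) - val(old)) * B^(n-1-k) mod M
  val('j') - val('c') = 10 - 3 = 7
  B^(n-1-k) = 11^0 mod 251 = 1
  Delta = 7 * 1 mod 251 = 7

Answer: 7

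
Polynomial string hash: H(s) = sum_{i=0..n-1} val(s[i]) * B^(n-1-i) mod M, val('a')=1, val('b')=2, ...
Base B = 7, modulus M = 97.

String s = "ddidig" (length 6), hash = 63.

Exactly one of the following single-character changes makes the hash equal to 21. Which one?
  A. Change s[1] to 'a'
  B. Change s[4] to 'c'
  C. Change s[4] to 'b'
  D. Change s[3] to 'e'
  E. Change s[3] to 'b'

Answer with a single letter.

Answer: B

Derivation:
Option A: s[1]='d'->'a', delta=(1-4)*7^4 mod 97 = 72, hash=63+72 mod 97 = 38
Option B: s[4]='i'->'c', delta=(3-9)*7^1 mod 97 = 55, hash=63+55 mod 97 = 21 <-- target
Option C: s[4]='i'->'b', delta=(2-9)*7^1 mod 97 = 48, hash=63+48 mod 97 = 14
Option D: s[3]='d'->'e', delta=(5-4)*7^2 mod 97 = 49, hash=63+49 mod 97 = 15
Option E: s[3]='d'->'b', delta=(2-4)*7^2 mod 97 = 96, hash=63+96 mod 97 = 62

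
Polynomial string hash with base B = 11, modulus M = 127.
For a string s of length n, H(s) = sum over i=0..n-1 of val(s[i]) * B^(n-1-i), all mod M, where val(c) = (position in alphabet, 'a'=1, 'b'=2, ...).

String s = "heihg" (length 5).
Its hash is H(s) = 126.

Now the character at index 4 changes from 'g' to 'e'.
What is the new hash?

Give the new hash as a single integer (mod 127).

Answer: 124

Derivation:
val('g') = 7, val('e') = 5
Position k = 4, exponent = n-1-k = 0
B^0 mod M = 11^0 mod 127 = 1
Delta = (5 - 7) * 1 mod 127 = 125
New hash = (126 + 125) mod 127 = 124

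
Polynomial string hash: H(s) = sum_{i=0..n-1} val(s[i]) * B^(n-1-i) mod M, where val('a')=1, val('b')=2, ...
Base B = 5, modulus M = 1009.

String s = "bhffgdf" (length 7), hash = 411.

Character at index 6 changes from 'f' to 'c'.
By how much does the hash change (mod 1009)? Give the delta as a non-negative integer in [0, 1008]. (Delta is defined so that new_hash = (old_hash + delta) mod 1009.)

Answer: 1006

Derivation:
Delta formula: (val(new) - val(old)) * B^(n-1-k) mod M
  val('c') - val('f') = 3 - 6 = -3
  B^(n-1-k) = 5^0 mod 1009 = 1
  Delta = -3 * 1 mod 1009 = 1006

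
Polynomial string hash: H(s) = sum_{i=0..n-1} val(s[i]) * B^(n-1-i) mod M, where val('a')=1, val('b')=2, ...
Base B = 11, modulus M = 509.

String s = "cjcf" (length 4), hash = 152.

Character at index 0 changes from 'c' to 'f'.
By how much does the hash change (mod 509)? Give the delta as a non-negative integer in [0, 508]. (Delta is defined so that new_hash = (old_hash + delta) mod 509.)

Answer: 430

Derivation:
Delta formula: (val(new) - val(old)) * B^(n-1-k) mod M
  val('f') - val('c') = 6 - 3 = 3
  B^(n-1-k) = 11^3 mod 509 = 313
  Delta = 3 * 313 mod 509 = 430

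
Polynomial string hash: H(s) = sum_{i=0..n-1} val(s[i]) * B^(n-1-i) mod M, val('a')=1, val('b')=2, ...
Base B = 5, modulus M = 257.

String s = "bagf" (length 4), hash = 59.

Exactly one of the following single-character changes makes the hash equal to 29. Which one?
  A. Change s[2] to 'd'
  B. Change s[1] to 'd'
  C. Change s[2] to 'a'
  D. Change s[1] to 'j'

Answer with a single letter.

Option A: s[2]='g'->'d', delta=(4-7)*5^1 mod 257 = 242, hash=59+242 mod 257 = 44
Option B: s[1]='a'->'d', delta=(4-1)*5^2 mod 257 = 75, hash=59+75 mod 257 = 134
Option C: s[2]='g'->'a', delta=(1-7)*5^1 mod 257 = 227, hash=59+227 mod 257 = 29 <-- target
Option D: s[1]='a'->'j', delta=(10-1)*5^2 mod 257 = 225, hash=59+225 mod 257 = 27

Answer: C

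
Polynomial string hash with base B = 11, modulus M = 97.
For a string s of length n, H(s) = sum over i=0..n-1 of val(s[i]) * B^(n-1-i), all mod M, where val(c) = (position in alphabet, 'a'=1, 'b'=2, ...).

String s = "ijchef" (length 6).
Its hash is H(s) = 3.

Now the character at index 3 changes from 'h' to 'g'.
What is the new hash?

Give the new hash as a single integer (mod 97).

val('h') = 8, val('g') = 7
Position k = 3, exponent = n-1-k = 2
B^2 mod M = 11^2 mod 97 = 24
Delta = (7 - 8) * 24 mod 97 = 73
New hash = (3 + 73) mod 97 = 76

Answer: 76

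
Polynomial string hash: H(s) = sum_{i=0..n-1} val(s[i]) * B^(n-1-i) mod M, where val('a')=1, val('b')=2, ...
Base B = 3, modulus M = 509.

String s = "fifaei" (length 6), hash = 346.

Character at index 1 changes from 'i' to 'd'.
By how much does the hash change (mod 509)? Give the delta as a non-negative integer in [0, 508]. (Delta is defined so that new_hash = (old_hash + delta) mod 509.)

Answer: 104

Derivation:
Delta formula: (val(new) - val(old)) * B^(n-1-k) mod M
  val('d') - val('i') = 4 - 9 = -5
  B^(n-1-k) = 3^4 mod 509 = 81
  Delta = -5 * 81 mod 509 = 104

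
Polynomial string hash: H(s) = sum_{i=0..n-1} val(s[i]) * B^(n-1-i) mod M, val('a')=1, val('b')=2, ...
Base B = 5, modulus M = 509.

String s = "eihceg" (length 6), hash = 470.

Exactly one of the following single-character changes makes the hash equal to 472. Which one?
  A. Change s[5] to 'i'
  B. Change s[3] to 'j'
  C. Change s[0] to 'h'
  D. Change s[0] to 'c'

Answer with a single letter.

Option A: s[5]='g'->'i', delta=(9-7)*5^0 mod 509 = 2, hash=470+2 mod 509 = 472 <-- target
Option B: s[3]='c'->'j', delta=(10-3)*5^2 mod 509 = 175, hash=470+175 mod 509 = 136
Option C: s[0]='e'->'h', delta=(8-5)*5^5 mod 509 = 213, hash=470+213 mod 509 = 174
Option D: s[0]='e'->'c', delta=(3-5)*5^5 mod 509 = 367, hash=470+367 mod 509 = 328

Answer: A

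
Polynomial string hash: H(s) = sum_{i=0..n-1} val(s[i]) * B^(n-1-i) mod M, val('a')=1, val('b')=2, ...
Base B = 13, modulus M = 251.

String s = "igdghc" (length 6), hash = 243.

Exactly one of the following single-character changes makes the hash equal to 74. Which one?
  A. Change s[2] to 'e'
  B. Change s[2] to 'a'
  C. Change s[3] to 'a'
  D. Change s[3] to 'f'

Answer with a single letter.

Option A: s[2]='d'->'e', delta=(5-4)*13^3 mod 251 = 189, hash=243+189 mod 251 = 181
Option B: s[2]='d'->'a', delta=(1-4)*13^3 mod 251 = 186, hash=243+186 mod 251 = 178
Option C: s[3]='g'->'a', delta=(1-7)*13^2 mod 251 = 241, hash=243+241 mod 251 = 233
Option D: s[3]='g'->'f', delta=(6-7)*13^2 mod 251 = 82, hash=243+82 mod 251 = 74 <-- target

Answer: D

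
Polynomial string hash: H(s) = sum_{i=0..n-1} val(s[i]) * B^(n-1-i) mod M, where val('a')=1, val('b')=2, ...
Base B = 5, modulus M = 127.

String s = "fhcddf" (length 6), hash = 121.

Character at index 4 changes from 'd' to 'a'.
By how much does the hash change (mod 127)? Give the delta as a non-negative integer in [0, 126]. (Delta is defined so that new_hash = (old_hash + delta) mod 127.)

Delta formula: (val(new) - val(old)) * B^(n-1-k) mod M
  val('a') - val('d') = 1 - 4 = -3
  B^(n-1-k) = 5^1 mod 127 = 5
  Delta = -3 * 5 mod 127 = 112

Answer: 112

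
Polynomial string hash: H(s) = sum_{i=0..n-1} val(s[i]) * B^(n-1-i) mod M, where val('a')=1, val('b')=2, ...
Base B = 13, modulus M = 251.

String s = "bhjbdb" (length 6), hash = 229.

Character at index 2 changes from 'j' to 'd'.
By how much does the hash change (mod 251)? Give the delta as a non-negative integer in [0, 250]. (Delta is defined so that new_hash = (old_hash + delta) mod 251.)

Answer: 121

Derivation:
Delta formula: (val(new) - val(old)) * B^(n-1-k) mod M
  val('d') - val('j') = 4 - 10 = -6
  B^(n-1-k) = 13^3 mod 251 = 189
  Delta = -6 * 189 mod 251 = 121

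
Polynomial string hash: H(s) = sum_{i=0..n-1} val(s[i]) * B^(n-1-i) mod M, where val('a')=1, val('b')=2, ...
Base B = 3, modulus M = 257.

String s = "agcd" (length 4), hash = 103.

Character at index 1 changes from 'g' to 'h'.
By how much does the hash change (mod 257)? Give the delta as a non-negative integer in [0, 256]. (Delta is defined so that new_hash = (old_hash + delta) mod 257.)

Delta formula: (val(new) - val(old)) * B^(n-1-k) mod M
  val('h') - val('g') = 8 - 7 = 1
  B^(n-1-k) = 3^2 mod 257 = 9
  Delta = 1 * 9 mod 257 = 9

Answer: 9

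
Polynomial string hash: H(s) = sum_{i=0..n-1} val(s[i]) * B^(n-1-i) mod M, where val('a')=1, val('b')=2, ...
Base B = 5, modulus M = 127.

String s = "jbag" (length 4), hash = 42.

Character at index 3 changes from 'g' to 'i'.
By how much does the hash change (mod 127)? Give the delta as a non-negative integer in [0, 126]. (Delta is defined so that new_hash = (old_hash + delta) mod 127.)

Answer: 2

Derivation:
Delta formula: (val(new) - val(old)) * B^(n-1-k) mod M
  val('i') - val('g') = 9 - 7 = 2
  B^(n-1-k) = 5^0 mod 127 = 1
  Delta = 2 * 1 mod 127 = 2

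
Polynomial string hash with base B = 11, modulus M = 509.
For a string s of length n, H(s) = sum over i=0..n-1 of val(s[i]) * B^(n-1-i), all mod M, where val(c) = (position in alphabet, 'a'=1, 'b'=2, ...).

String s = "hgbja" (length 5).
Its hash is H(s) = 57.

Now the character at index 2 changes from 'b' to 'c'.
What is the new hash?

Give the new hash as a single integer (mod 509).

val('b') = 2, val('c') = 3
Position k = 2, exponent = n-1-k = 2
B^2 mod M = 11^2 mod 509 = 121
Delta = (3 - 2) * 121 mod 509 = 121
New hash = (57 + 121) mod 509 = 178

Answer: 178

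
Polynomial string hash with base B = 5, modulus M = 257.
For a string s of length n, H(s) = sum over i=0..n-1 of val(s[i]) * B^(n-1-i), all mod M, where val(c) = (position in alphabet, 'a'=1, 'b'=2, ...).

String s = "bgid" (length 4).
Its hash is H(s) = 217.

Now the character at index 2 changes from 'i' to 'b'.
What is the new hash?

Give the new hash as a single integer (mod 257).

Answer: 182

Derivation:
val('i') = 9, val('b') = 2
Position k = 2, exponent = n-1-k = 1
B^1 mod M = 5^1 mod 257 = 5
Delta = (2 - 9) * 5 mod 257 = 222
New hash = (217 + 222) mod 257 = 182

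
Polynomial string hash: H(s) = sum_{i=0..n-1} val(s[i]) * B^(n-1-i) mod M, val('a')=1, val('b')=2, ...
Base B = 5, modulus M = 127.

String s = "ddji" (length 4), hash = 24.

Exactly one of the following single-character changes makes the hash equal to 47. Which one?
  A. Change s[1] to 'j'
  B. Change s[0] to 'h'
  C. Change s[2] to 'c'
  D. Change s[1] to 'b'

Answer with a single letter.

Answer: A

Derivation:
Option A: s[1]='d'->'j', delta=(10-4)*5^2 mod 127 = 23, hash=24+23 mod 127 = 47 <-- target
Option B: s[0]='d'->'h', delta=(8-4)*5^3 mod 127 = 119, hash=24+119 mod 127 = 16
Option C: s[2]='j'->'c', delta=(3-10)*5^1 mod 127 = 92, hash=24+92 mod 127 = 116
Option D: s[1]='d'->'b', delta=(2-4)*5^2 mod 127 = 77, hash=24+77 mod 127 = 101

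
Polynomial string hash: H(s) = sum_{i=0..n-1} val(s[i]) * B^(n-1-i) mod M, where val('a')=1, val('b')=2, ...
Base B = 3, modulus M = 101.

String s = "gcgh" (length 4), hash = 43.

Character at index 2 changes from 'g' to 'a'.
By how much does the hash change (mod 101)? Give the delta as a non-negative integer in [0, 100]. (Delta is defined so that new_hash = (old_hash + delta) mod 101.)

Answer: 83

Derivation:
Delta formula: (val(new) - val(old)) * B^(n-1-k) mod M
  val('a') - val('g') = 1 - 7 = -6
  B^(n-1-k) = 3^1 mod 101 = 3
  Delta = -6 * 3 mod 101 = 83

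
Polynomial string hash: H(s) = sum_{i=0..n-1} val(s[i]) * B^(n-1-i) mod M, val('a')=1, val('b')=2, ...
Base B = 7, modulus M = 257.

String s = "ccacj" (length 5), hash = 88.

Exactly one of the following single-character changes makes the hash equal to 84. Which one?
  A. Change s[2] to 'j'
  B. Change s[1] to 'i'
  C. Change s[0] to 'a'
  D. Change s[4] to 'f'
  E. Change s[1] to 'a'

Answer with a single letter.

Option A: s[2]='a'->'j', delta=(10-1)*7^2 mod 257 = 184, hash=88+184 mod 257 = 15
Option B: s[1]='c'->'i', delta=(9-3)*7^3 mod 257 = 2, hash=88+2 mod 257 = 90
Option C: s[0]='c'->'a', delta=(1-3)*7^4 mod 257 = 81, hash=88+81 mod 257 = 169
Option D: s[4]='j'->'f', delta=(6-10)*7^0 mod 257 = 253, hash=88+253 mod 257 = 84 <-- target
Option E: s[1]='c'->'a', delta=(1-3)*7^3 mod 257 = 85, hash=88+85 mod 257 = 173

Answer: D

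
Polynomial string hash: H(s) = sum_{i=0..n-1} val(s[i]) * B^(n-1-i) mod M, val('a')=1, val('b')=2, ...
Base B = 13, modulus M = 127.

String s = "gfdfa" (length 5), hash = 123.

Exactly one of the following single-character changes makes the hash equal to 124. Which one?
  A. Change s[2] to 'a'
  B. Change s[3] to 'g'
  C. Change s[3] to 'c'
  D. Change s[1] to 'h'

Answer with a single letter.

Option A: s[2]='d'->'a', delta=(1-4)*13^2 mod 127 = 1, hash=123+1 mod 127 = 124 <-- target
Option B: s[3]='f'->'g', delta=(7-6)*13^1 mod 127 = 13, hash=123+13 mod 127 = 9
Option C: s[3]='f'->'c', delta=(3-6)*13^1 mod 127 = 88, hash=123+88 mod 127 = 84
Option D: s[1]='f'->'h', delta=(8-6)*13^3 mod 127 = 76, hash=123+76 mod 127 = 72

Answer: A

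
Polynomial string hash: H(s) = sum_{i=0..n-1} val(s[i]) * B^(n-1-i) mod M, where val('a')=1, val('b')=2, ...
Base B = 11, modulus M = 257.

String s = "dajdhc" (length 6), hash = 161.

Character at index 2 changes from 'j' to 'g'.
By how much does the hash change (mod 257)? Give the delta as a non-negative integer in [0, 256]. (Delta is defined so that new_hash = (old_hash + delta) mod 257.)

Delta formula: (val(new) - val(old)) * B^(n-1-k) mod M
  val('g') - val('j') = 7 - 10 = -3
  B^(n-1-k) = 11^3 mod 257 = 46
  Delta = -3 * 46 mod 257 = 119

Answer: 119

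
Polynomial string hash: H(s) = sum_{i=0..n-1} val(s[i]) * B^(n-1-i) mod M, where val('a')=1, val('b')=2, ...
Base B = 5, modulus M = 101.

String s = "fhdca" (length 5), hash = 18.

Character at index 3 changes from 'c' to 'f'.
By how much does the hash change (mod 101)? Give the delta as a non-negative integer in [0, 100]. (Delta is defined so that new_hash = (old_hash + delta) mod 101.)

Answer: 15

Derivation:
Delta formula: (val(new) - val(old)) * B^(n-1-k) mod M
  val('f') - val('c') = 6 - 3 = 3
  B^(n-1-k) = 5^1 mod 101 = 5
  Delta = 3 * 5 mod 101 = 15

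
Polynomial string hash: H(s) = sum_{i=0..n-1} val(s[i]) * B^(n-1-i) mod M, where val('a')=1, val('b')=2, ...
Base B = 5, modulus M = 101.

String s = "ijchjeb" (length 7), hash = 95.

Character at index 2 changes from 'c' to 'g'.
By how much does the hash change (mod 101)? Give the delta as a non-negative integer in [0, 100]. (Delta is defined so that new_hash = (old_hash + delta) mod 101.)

Answer: 76

Derivation:
Delta formula: (val(new) - val(old)) * B^(n-1-k) mod M
  val('g') - val('c') = 7 - 3 = 4
  B^(n-1-k) = 5^4 mod 101 = 19
  Delta = 4 * 19 mod 101 = 76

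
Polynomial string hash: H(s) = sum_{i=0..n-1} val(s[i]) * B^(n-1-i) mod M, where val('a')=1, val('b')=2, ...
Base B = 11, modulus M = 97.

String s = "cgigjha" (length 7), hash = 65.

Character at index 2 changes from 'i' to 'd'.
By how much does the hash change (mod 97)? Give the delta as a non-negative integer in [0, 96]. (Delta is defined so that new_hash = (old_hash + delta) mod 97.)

Answer: 30

Derivation:
Delta formula: (val(new) - val(old)) * B^(n-1-k) mod M
  val('d') - val('i') = 4 - 9 = -5
  B^(n-1-k) = 11^4 mod 97 = 91
  Delta = -5 * 91 mod 97 = 30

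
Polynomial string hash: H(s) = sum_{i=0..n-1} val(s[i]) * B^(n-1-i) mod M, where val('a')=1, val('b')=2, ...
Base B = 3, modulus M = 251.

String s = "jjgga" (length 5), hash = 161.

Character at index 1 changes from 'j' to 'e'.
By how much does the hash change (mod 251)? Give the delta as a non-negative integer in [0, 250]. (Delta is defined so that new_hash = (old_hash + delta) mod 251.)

Delta formula: (val(new) - val(old)) * B^(n-1-k) mod M
  val('e') - val('j') = 5 - 10 = -5
  B^(n-1-k) = 3^3 mod 251 = 27
  Delta = -5 * 27 mod 251 = 116

Answer: 116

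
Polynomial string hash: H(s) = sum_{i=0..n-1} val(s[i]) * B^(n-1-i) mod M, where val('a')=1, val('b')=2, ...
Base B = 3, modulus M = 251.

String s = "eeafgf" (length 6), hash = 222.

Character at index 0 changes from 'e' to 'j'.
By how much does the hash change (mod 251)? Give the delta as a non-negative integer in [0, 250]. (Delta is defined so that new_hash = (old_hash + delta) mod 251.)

Answer: 211

Derivation:
Delta formula: (val(new) - val(old)) * B^(n-1-k) mod M
  val('j') - val('e') = 10 - 5 = 5
  B^(n-1-k) = 3^5 mod 251 = 243
  Delta = 5 * 243 mod 251 = 211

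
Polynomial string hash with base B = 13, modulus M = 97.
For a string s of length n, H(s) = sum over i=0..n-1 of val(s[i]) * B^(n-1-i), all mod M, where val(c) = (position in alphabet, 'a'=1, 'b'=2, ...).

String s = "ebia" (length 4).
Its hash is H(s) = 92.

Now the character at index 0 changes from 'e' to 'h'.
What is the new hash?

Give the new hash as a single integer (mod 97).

val('e') = 5, val('h') = 8
Position k = 0, exponent = n-1-k = 3
B^3 mod M = 13^3 mod 97 = 63
Delta = (8 - 5) * 63 mod 97 = 92
New hash = (92 + 92) mod 97 = 87

Answer: 87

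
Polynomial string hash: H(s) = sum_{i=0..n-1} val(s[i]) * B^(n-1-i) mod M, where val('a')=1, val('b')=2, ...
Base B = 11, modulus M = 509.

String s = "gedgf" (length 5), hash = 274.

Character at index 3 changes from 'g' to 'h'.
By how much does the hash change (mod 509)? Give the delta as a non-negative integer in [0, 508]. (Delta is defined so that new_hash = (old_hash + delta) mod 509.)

Delta formula: (val(new) - val(old)) * B^(n-1-k) mod M
  val('h') - val('g') = 8 - 7 = 1
  B^(n-1-k) = 11^1 mod 509 = 11
  Delta = 1 * 11 mod 509 = 11

Answer: 11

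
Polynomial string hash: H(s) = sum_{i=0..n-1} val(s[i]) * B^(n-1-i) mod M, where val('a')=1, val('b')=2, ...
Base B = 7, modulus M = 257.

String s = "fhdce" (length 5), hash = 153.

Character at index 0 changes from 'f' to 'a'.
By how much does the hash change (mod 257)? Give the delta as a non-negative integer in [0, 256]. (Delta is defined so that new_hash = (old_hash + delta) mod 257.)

Delta formula: (val(new) - val(old)) * B^(n-1-k) mod M
  val('a') - val('f') = 1 - 6 = -5
  B^(n-1-k) = 7^4 mod 257 = 88
  Delta = -5 * 88 mod 257 = 74

Answer: 74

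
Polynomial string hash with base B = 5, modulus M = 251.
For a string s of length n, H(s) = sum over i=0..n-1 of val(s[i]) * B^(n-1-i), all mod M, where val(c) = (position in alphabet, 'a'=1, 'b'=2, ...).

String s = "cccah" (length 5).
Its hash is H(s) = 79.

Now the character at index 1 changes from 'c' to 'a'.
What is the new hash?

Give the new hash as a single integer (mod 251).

val('c') = 3, val('a') = 1
Position k = 1, exponent = n-1-k = 3
B^3 mod M = 5^3 mod 251 = 125
Delta = (1 - 3) * 125 mod 251 = 1
New hash = (79 + 1) mod 251 = 80

Answer: 80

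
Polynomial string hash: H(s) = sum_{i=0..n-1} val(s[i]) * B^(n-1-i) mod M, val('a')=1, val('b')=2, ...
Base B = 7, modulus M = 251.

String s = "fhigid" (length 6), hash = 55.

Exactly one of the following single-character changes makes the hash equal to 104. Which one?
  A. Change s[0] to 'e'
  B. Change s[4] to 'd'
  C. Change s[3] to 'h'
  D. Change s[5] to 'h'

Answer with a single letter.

Answer: C

Derivation:
Option A: s[0]='f'->'e', delta=(5-6)*7^5 mod 251 = 10, hash=55+10 mod 251 = 65
Option B: s[4]='i'->'d', delta=(4-9)*7^1 mod 251 = 216, hash=55+216 mod 251 = 20
Option C: s[3]='g'->'h', delta=(8-7)*7^2 mod 251 = 49, hash=55+49 mod 251 = 104 <-- target
Option D: s[5]='d'->'h', delta=(8-4)*7^0 mod 251 = 4, hash=55+4 mod 251 = 59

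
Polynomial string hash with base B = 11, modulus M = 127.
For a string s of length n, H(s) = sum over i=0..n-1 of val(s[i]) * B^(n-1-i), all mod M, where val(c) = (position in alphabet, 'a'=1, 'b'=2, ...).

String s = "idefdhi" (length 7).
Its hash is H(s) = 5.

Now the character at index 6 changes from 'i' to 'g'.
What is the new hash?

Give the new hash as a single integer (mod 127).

Answer: 3

Derivation:
val('i') = 9, val('g') = 7
Position k = 6, exponent = n-1-k = 0
B^0 mod M = 11^0 mod 127 = 1
Delta = (7 - 9) * 1 mod 127 = 125
New hash = (5 + 125) mod 127 = 3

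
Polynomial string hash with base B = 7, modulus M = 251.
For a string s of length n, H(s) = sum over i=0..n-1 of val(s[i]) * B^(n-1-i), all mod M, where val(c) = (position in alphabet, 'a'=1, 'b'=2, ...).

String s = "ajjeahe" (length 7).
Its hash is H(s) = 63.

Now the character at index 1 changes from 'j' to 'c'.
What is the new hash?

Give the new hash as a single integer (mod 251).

val('j') = 10, val('c') = 3
Position k = 1, exponent = n-1-k = 5
B^5 mod M = 7^5 mod 251 = 241
Delta = (3 - 10) * 241 mod 251 = 70
New hash = (63 + 70) mod 251 = 133

Answer: 133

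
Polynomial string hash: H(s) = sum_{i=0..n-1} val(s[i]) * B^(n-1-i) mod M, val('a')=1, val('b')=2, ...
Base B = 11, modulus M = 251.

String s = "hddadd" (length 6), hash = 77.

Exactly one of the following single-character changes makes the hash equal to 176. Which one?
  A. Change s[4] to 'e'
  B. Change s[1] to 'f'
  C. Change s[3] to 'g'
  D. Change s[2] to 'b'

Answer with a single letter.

Option A: s[4]='d'->'e', delta=(5-4)*11^1 mod 251 = 11, hash=77+11 mod 251 = 88
Option B: s[1]='d'->'f', delta=(6-4)*11^4 mod 251 = 166, hash=77+166 mod 251 = 243
Option C: s[3]='a'->'g', delta=(7-1)*11^2 mod 251 = 224, hash=77+224 mod 251 = 50
Option D: s[2]='d'->'b', delta=(2-4)*11^3 mod 251 = 99, hash=77+99 mod 251 = 176 <-- target

Answer: D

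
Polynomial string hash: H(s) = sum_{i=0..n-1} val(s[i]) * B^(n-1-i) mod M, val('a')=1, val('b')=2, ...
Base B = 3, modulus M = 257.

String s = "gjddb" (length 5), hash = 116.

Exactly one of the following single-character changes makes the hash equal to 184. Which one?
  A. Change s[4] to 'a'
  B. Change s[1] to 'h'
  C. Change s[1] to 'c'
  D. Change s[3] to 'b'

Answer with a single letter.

Option A: s[4]='b'->'a', delta=(1-2)*3^0 mod 257 = 256, hash=116+256 mod 257 = 115
Option B: s[1]='j'->'h', delta=(8-10)*3^3 mod 257 = 203, hash=116+203 mod 257 = 62
Option C: s[1]='j'->'c', delta=(3-10)*3^3 mod 257 = 68, hash=116+68 mod 257 = 184 <-- target
Option D: s[3]='d'->'b', delta=(2-4)*3^1 mod 257 = 251, hash=116+251 mod 257 = 110

Answer: C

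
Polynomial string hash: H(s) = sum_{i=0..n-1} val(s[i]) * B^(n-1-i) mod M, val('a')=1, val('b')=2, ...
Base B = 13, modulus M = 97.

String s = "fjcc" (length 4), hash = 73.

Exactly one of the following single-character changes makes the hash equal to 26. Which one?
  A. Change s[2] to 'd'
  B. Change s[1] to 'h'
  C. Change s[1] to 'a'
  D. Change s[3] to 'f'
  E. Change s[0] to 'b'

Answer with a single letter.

Option A: s[2]='c'->'d', delta=(4-3)*13^1 mod 97 = 13, hash=73+13 mod 97 = 86
Option B: s[1]='j'->'h', delta=(8-10)*13^2 mod 97 = 50, hash=73+50 mod 97 = 26 <-- target
Option C: s[1]='j'->'a', delta=(1-10)*13^2 mod 97 = 31, hash=73+31 mod 97 = 7
Option D: s[3]='c'->'f', delta=(6-3)*13^0 mod 97 = 3, hash=73+3 mod 97 = 76
Option E: s[0]='f'->'b', delta=(2-6)*13^3 mod 97 = 39, hash=73+39 mod 97 = 15

Answer: B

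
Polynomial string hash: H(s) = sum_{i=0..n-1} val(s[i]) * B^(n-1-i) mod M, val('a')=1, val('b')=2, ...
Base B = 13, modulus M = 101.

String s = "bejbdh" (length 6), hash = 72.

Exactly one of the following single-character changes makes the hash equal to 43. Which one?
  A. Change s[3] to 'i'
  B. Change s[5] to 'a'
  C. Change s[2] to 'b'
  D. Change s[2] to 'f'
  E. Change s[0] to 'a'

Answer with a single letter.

Option A: s[3]='b'->'i', delta=(9-2)*13^2 mod 101 = 72, hash=72+72 mod 101 = 43 <-- target
Option B: s[5]='h'->'a', delta=(1-8)*13^0 mod 101 = 94, hash=72+94 mod 101 = 65
Option C: s[2]='j'->'b', delta=(2-10)*13^3 mod 101 = 99, hash=72+99 mod 101 = 70
Option D: s[2]='j'->'f', delta=(6-10)*13^3 mod 101 = 100, hash=72+100 mod 101 = 71
Option E: s[0]='b'->'a', delta=(1-2)*13^5 mod 101 = 84, hash=72+84 mod 101 = 55

Answer: A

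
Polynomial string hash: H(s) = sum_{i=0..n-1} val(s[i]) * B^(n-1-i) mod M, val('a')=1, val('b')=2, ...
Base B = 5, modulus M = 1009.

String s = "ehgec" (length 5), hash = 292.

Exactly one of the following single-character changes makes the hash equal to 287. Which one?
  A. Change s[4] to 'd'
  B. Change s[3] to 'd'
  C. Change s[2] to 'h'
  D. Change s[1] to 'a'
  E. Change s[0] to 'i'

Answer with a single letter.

Option A: s[4]='c'->'d', delta=(4-3)*5^0 mod 1009 = 1, hash=292+1 mod 1009 = 293
Option B: s[3]='e'->'d', delta=(4-5)*5^1 mod 1009 = 1004, hash=292+1004 mod 1009 = 287 <-- target
Option C: s[2]='g'->'h', delta=(8-7)*5^2 mod 1009 = 25, hash=292+25 mod 1009 = 317
Option D: s[1]='h'->'a', delta=(1-8)*5^3 mod 1009 = 134, hash=292+134 mod 1009 = 426
Option E: s[0]='e'->'i', delta=(9-5)*5^4 mod 1009 = 482, hash=292+482 mod 1009 = 774

Answer: B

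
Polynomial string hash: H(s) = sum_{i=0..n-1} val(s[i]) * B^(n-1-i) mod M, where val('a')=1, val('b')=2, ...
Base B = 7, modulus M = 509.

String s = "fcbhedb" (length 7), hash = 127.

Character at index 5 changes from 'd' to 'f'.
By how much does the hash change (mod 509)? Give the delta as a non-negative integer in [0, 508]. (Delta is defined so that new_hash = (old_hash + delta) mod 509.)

Delta formula: (val(new) - val(old)) * B^(n-1-k) mod M
  val('f') - val('d') = 6 - 4 = 2
  B^(n-1-k) = 7^1 mod 509 = 7
  Delta = 2 * 7 mod 509 = 14

Answer: 14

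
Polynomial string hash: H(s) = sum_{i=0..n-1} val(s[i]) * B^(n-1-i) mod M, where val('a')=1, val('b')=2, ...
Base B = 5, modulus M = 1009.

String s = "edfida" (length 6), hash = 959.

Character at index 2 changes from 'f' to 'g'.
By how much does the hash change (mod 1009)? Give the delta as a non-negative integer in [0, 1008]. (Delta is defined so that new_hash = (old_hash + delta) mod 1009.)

Answer: 125

Derivation:
Delta formula: (val(new) - val(old)) * B^(n-1-k) mod M
  val('g') - val('f') = 7 - 6 = 1
  B^(n-1-k) = 5^3 mod 1009 = 125
  Delta = 1 * 125 mod 1009 = 125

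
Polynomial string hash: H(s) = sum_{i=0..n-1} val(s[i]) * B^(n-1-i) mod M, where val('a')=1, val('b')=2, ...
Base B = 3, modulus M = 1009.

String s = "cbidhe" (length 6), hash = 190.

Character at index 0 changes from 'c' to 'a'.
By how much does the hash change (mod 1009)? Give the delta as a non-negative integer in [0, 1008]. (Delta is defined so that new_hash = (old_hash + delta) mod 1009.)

Delta formula: (val(new) - val(old)) * B^(n-1-k) mod M
  val('a') - val('c') = 1 - 3 = -2
  B^(n-1-k) = 3^5 mod 1009 = 243
  Delta = -2 * 243 mod 1009 = 523

Answer: 523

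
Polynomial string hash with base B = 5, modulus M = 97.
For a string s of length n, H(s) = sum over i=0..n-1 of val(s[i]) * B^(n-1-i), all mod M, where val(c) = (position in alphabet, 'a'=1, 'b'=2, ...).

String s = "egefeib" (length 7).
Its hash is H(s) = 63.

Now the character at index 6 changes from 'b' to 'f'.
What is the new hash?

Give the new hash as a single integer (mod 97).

val('b') = 2, val('f') = 6
Position k = 6, exponent = n-1-k = 0
B^0 mod M = 5^0 mod 97 = 1
Delta = (6 - 2) * 1 mod 97 = 4
New hash = (63 + 4) mod 97 = 67

Answer: 67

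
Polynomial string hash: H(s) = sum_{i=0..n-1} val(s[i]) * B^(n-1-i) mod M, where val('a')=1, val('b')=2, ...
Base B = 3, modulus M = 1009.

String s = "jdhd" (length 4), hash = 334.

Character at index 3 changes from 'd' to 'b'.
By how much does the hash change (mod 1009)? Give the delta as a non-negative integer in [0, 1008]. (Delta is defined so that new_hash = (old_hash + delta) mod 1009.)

Delta formula: (val(new) - val(old)) * B^(n-1-k) mod M
  val('b') - val('d') = 2 - 4 = -2
  B^(n-1-k) = 3^0 mod 1009 = 1
  Delta = -2 * 1 mod 1009 = 1007

Answer: 1007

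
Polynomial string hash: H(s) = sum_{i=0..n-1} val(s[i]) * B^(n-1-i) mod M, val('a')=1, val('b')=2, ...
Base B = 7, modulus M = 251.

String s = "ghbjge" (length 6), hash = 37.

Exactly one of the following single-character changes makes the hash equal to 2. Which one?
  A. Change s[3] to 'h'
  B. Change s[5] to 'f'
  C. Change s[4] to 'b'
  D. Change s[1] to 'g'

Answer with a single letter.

Answer: C

Derivation:
Option A: s[3]='j'->'h', delta=(8-10)*7^2 mod 251 = 153, hash=37+153 mod 251 = 190
Option B: s[5]='e'->'f', delta=(6-5)*7^0 mod 251 = 1, hash=37+1 mod 251 = 38
Option C: s[4]='g'->'b', delta=(2-7)*7^1 mod 251 = 216, hash=37+216 mod 251 = 2 <-- target
Option D: s[1]='h'->'g', delta=(7-8)*7^4 mod 251 = 109, hash=37+109 mod 251 = 146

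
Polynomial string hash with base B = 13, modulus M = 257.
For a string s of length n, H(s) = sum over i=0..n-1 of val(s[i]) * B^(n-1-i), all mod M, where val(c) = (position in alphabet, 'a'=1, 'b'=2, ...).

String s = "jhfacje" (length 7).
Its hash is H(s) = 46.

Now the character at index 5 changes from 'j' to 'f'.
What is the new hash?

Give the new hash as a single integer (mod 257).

val('j') = 10, val('f') = 6
Position k = 5, exponent = n-1-k = 1
B^1 mod M = 13^1 mod 257 = 13
Delta = (6 - 10) * 13 mod 257 = 205
New hash = (46 + 205) mod 257 = 251

Answer: 251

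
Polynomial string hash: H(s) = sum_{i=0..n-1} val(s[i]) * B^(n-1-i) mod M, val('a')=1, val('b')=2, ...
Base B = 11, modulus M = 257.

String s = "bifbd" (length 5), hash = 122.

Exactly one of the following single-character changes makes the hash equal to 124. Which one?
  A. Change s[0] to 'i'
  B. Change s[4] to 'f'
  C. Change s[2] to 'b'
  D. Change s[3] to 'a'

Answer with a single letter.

Answer: B

Derivation:
Option A: s[0]='b'->'i', delta=(9-2)*11^4 mod 257 = 201, hash=122+201 mod 257 = 66
Option B: s[4]='d'->'f', delta=(6-4)*11^0 mod 257 = 2, hash=122+2 mod 257 = 124 <-- target
Option C: s[2]='f'->'b', delta=(2-6)*11^2 mod 257 = 30, hash=122+30 mod 257 = 152
Option D: s[3]='b'->'a', delta=(1-2)*11^1 mod 257 = 246, hash=122+246 mod 257 = 111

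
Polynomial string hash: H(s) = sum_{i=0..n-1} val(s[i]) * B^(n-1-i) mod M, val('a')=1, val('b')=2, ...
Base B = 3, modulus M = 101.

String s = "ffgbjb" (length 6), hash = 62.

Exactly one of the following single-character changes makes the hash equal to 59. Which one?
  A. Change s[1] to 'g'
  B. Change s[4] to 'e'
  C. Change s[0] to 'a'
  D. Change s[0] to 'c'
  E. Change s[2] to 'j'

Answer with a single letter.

Answer: C

Derivation:
Option A: s[1]='f'->'g', delta=(7-6)*3^4 mod 101 = 81, hash=62+81 mod 101 = 42
Option B: s[4]='j'->'e', delta=(5-10)*3^1 mod 101 = 86, hash=62+86 mod 101 = 47
Option C: s[0]='f'->'a', delta=(1-6)*3^5 mod 101 = 98, hash=62+98 mod 101 = 59 <-- target
Option D: s[0]='f'->'c', delta=(3-6)*3^5 mod 101 = 79, hash=62+79 mod 101 = 40
Option E: s[2]='g'->'j', delta=(10-7)*3^3 mod 101 = 81, hash=62+81 mod 101 = 42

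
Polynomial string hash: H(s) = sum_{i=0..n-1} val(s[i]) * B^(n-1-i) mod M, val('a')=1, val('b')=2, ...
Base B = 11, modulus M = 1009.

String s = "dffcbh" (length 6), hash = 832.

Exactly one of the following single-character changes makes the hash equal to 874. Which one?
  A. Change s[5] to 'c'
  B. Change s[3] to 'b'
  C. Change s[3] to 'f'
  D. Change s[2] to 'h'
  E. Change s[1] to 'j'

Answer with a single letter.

Option A: s[5]='h'->'c', delta=(3-8)*11^0 mod 1009 = 1004, hash=832+1004 mod 1009 = 827
Option B: s[3]='c'->'b', delta=(2-3)*11^2 mod 1009 = 888, hash=832+888 mod 1009 = 711
Option C: s[3]='c'->'f', delta=(6-3)*11^2 mod 1009 = 363, hash=832+363 mod 1009 = 186
Option D: s[2]='f'->'h', delta=(8-6)*11^3 mod 1009 = 644, hash=832+644 mod 1009 = 467
Option E: s[1]='f'->'j', delta=(10-6)*11^4 mod 1009 = 42, hash=832+42 mod 1009 = 874 <-- target

Answer: E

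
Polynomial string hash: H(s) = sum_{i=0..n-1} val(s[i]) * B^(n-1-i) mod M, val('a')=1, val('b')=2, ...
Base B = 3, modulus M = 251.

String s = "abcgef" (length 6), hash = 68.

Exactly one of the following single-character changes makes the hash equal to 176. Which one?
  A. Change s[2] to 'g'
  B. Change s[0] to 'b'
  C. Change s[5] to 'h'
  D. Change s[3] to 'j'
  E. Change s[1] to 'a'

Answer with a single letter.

Option A: s[2]='c'->'g', delta=(7-3)*3^3 mod 251 = 108, hash=68+108 mod 251 = 176 <-- target
Option B: s[0]='a'->'b', delta=(2-1)*3^5 mod 251 = 243, hash=68+243 mod 251 = 60
Option C: s[5]='f'->'h', delta=(8-6)*3^0 mod 251 = 2, hash=68+2 mod 251 = 70
Option D: s[3]='g'->'j', delta=(10-7)*3^2 mod 251 = 27, hash=68+27 mod 251 = 95
Option E: s[1]='b'->'a', delta=(1-2)*3^4 mod 251 = 170, hash=68+170 mod 251 = 238

Answer: A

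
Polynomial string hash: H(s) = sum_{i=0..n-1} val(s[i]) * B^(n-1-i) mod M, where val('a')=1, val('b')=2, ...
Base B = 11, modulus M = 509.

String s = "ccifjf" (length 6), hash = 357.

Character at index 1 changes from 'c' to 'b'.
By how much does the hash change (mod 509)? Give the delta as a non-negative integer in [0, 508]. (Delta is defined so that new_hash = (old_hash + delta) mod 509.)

Delta formula: (val(new) - val(old)) * B^(n-1-k) mod M
  val('b') - val('c') = 2 - 3 = -1
  B^(n-1-k) = 11^4 mod 509 = 389
  Delta = -1 * 389 mod 509 = 120

Answer: 120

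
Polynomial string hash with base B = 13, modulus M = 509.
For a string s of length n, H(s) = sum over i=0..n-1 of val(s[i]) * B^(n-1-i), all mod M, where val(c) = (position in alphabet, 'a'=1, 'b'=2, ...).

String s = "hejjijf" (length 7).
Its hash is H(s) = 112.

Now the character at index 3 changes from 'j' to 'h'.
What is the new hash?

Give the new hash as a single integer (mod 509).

val('j') = 10, val('h') = 8
Position k = 3, exponent = n-1-k = 3
B^3 mod M = 13^3 mod 509 = 161
Delta = (8 - 10) * 161 mod 509 = 187
New hash = (112 + 187) mod 509 = 299

Answer: 299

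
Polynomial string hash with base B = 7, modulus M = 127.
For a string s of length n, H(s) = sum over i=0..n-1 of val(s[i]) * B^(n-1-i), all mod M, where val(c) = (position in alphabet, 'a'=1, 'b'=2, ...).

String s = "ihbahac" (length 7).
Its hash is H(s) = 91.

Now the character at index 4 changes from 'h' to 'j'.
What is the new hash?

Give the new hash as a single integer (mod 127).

Answer: 62

Derivation:
val('h') = 8, val('j') = 10
Position k = 4, exponent = n-1-k = 2
B^2 mod M = 7^2 mod 127 = 49
Delta = (10 - 8) * 49 mod 127 = 98
New hash = (91 + 98) mod 127 = 62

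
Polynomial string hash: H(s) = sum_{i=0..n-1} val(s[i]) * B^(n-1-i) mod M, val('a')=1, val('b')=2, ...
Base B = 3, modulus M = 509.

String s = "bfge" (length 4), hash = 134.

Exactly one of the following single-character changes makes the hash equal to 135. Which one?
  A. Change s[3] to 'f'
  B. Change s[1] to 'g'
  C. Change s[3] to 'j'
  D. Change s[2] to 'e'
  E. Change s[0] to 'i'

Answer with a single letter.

Answer: A

Derivation:
Option A: s[3]='e'->'f', delta=(6-5)*3^0 mod 509 = 1, hash=134+1 mod 509 = 135 <-- target
Option B: s[1]='f'->'g', delta=(7-6)*3^2 mod 509 = 9, hash=134+9 mod 509 = 143
Option C: s[3]='e'->'j', delta=(10-5)*3^0 mod 509 = 5, hash=134+5 mod 509 = 139
Option D: s[2]='g'->'e', delta=(5-7)*3^1 mod 509 = 503, hash=134+503 mod 509 = 128
Option E: s[0]='b'->'i', delta=(9-2)*3^3 mod 509 = 189, hash=134+189 mod 509 = 323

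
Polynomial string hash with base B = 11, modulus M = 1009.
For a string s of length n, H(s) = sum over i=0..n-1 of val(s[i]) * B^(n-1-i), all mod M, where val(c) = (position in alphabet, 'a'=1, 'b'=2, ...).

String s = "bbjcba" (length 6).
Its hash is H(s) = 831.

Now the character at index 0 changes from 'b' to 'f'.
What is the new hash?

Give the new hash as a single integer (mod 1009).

Answer: 284

Derivation:
val('b') = 2, val('f') = 6
Position k = 0, exponent = n-1-k = 5
B^5 mod M = 11^5 mod 1009 = 620
Delta = (6 - 2) * 620 mod 1009 = 462
New hash = (831 + 462) mod 1009 = 284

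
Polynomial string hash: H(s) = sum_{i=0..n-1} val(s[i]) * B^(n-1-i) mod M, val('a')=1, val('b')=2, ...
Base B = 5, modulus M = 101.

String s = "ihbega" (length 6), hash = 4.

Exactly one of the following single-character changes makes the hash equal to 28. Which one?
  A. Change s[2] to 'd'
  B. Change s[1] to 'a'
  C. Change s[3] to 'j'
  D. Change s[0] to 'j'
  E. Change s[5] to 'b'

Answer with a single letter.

Answer: C

Derivation:
Option A: s[2]='b'->'d', delta=(4-2)*5^3 mod 101 = 48, hash=4+48 mod 101 = 52
Option B: s[1]='h'->'a', delta=(1-8)*5^4 mod 101 = 69, hash=4+69 mod 101 = 73
Option C: s[3]='e'->'j', delta=(10-5)*5^2 mod 101 = 24, hash=4+24 mod 101 = 28 <-- target
Option D: s[0]='i'->'j', delta=(10-9)*5^5 mod 101 = 95, hash=4+95 mod 101 = 99
Option E: s[5]='a'->'b', delta=(2-1)*5^0 mod 101 = 1, hash=4+1 mod 101 = 5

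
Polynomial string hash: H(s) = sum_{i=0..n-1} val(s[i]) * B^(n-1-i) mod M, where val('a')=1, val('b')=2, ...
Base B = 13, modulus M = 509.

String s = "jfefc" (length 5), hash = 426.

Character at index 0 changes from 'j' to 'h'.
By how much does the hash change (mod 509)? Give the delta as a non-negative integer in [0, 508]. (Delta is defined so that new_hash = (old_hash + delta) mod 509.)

Delta formula: (val(new) - val(old)) * B^(n-1-k) mod M
  val('h') - val('j') = 8 - 10 = -2
  B^(n-1-k) = 13^4 mod 509 = 57
  Delta = -2 * 57 mod 509 = 395

Answer: 395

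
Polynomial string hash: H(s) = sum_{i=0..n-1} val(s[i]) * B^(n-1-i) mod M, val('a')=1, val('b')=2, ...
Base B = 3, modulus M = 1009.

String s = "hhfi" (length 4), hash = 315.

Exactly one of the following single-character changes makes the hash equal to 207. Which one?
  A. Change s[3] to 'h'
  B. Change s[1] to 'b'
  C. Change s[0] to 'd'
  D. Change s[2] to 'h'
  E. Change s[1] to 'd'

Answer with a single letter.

Option A: s[3]='i'->'h', delta=(8-9)*3^0 mod 1009 = 1008, hash=315+1008 mod 1009 = 314
Option B: s[1]='h'->'b', delta=(2-8)*3^2 mod 1009 = 955, hash=315+955 mod 1009 = 261
Option C: s[0]='h'->'d', delta=(4-8)*3^3 mod 1009 = 901, hash=315+901 mod 1009 = 207 <-- target
Option D: s[2]='f'->'h', delta=(8-6)*3^1 mod 1009 = 6, hash=315+6 mod 1009 = 321
Option E: s[1]='h'->'d', delta=(4-8)*3^2 mod 1009 = 973, hash=315+973 mod 1009 = 279

Answer: C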